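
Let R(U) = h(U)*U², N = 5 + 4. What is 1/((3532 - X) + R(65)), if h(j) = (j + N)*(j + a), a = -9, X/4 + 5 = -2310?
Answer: 1/17521192 ≈ 5.7074e-8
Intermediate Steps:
X = -9260 (X = -20 + 4*(-2310) = -20 - 9240 = -9260)
N = 9
h(j) = (-9 + j)*(9 + j) (h(j) = (j + 9)*(j - 9) = (9 + j)*(-9 + j) = (-9 + j)*(9 + j))
R(U) = U²*(-81 + U²) (R(U) = (-81 + U²)*U² = U²*(-81 + U²))
1/((3532 - X) + R(65)) = 1/((3532 - 1*(-9260)) + 65²*(-81 + 65²)) = 1/((3532 + 9260) + 4225*(-81 + 4225)) = 1/(12792 + 4225*4144) = 1/(12792 + 17508400) = 1/17521192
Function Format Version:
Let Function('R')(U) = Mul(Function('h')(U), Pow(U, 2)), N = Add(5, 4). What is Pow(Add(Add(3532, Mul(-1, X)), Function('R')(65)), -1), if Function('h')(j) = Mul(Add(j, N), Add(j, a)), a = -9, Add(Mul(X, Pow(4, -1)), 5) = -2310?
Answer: Rational(1, 17521192) ≈ 5.7074e-8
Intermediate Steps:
X = -9260 (X = Add(-20, Mul(4, -2310)) = Add(-20, -9240) = -9260)
N = 9
Function('h')(j) = Mul(Add(-9, j), Add(9, j)) (Function('h')(j) = Mul(Add(j, 9), Add(j, -9)) = Mul(Add(9, j), Add(-9, j)) = Mul(Add(-9, j), Add(9, j)))
Function('R')(U) = Mul(Pow(U, 2), Add(-81, Pow(U, 2))) (Function('R')(U) = Mul(Add(-81, Pow(U, 2)), Pow(U, 2)) = Mul(Pow(U, 2), Add(-81, Pow(U, 2))))
Pow(Add(Add(3532, Mul(-1, X)), Function('R')(65)), -1) = Pow(Add(Add(3532, Mul(-1, -9260)), Mul(Pow(65, 2), Add(-81, Pow(65, 2)))), -1) = Pow(Add(Add(3532, 9260), Mul(4225, Add(-81, 4225))), -1) = Pow(Add(12792, Mul(4225, 4144)), -1) = Pow(Add(12792, 17508400), -1) = Pow(17521192, -1) = Rational(1, 17521192)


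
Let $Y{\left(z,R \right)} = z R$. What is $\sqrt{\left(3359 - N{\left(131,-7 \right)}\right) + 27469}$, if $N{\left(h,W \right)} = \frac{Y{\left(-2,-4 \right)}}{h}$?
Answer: $\frac{2 \sqrt{132259565}}{131} \approx 175.58$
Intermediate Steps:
$Y{\left(z,R \right)} = R z$
$N{\left(h,W \right)} = \frac{8}{h}$ ($N{\left(h,W \right)} = \frac{\left(-4\right) \left(-2\right)}{h} = \frac{8}{h}$)
$\sqrt{\left(3359 - N{\left(131,-7 \right)}\right) + 27469} = \sqrt{\left(3359 - \frac{8}{131}\right) + 27469} = \sqrt{\frac{440021}{131} + 27469} = \sqrt{\frac{4038460}{131}} = \frac{2 \sqrt{132259565}}{131}$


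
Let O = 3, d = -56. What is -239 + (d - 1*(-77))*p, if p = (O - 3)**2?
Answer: -239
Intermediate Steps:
p = 0 (p = (3 - 3)**2 = 0**2 = 0)
-239 + (d - 1*(-77))*p = -239 + (-56 - 1*(-77))*0 = -239 + (-56 + 77)*0 = -239 + 21*0 = -239 + 0 = -239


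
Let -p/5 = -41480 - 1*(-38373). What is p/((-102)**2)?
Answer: 15535/10404 ≈ 1.4932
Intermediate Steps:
p = 15535 (p = -5*(-41480 - 1*(-38373)) = -5*(-41480 + 38373) = -5*(-3107) = 15535)
p/((-102)**2) = 15535/((-102)**2) = 15535/10404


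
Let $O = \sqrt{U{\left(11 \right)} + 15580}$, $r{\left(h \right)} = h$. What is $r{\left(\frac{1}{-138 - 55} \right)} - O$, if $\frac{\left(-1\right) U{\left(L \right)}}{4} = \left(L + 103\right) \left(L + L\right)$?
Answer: $- \frac{1}{193} - 2 \sqrt{1387} \approx -74.49$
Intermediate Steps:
$U{\left(L \right)} = - 8 L \left(103 + L\right)$ ($U{\left(L \right)} = - 4 \left(L + 103\right) \left(L + L\right) = - 4 \left(103 + L\right) 2 L = - 4 \cdot 2 L \left(103 + L\right) = - 8 L \left(103 + L\right)$)
$O = 2 \sqrt{1387}$ ($O = \sqrt{\left(-8\right) 11 \left(103 + 11\right) + 15580} = \sqrt{\left(-8\right) 11 \cdot 114 + 15580} = \sqrt{-10032 + 15580} = \sqrt{5548} = 2 \sqrt{1387} \approx 74.485$)
$r{\left(\frac{1}{-138 - 55} \right)} - O = \frac{1}{-138 - 55} - 2 \sqrt{1387} = \frac{1}{-193} - 2 \sqrt{1387} = - \frac{1}{193} - 2 \sqrt{1387}$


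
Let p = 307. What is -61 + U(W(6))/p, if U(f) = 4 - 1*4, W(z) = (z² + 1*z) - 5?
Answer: -61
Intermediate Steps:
W(z) = -5 + z + z² (W(z) = (z² + z) - 5 = (z + z²) - 5 = -5 + z + z²)
U(f) = 0 (U(f) = 4 - 4 = 0)
-61 + U(W(6))/p = -61 + 0/307 = -61 + (1/307)*0 = -61 + 0 = -61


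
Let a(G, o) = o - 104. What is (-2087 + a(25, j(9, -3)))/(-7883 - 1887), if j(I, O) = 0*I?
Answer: 2191/9770 ≈ 0.22426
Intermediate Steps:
j(I, O) = 0
a(G, o) = -104 + o
(-2087 + a(25, j(9, -3)))/(-7883 - 1887) = (-2087 + (-104 + 0))/(-7883 - 1887) = (-2087 - 104)/(-9770) = -2191*(-1/9770) = 2191/9770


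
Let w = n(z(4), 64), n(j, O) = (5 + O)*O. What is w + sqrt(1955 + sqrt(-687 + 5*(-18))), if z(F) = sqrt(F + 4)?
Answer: 4416 + sqrt(1955 + I*sqrt(777)) ≈ 4460.2 + 0.31521*I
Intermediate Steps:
z(F) = sqrt(4 + F)
n(j, O) = O*(5 + O)
w = 4416 (w = 64*(5 + 64) = 64*69 = 4416)
w + sqrt(1955 + sqrt(-687 + 5*(-18))) = 4416 + sqrt(1955 + sqrt(-687 + 5*(-18))) = 4416 + sqrt(1955 + sqrt(-687 - 90)) = 4416 + sqrt(1955 + sqrt(-777)) = 4416 + sqrt(1955 + I*sqrt(777))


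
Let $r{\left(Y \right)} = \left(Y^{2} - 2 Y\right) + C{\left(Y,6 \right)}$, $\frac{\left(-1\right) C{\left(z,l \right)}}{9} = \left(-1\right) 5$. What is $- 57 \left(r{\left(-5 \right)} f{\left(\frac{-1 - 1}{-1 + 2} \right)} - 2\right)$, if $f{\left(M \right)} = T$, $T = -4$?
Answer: $18354$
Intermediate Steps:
$C{\left(z,l \right)} = 45$ ($C{\left(z,l \right)} = - 9 \left(\left(-1\right) 5\right) = \left(-9\right) \left(-5\right) = 45$)
$r{\left(Y \right)} = 45 + Y^{2} - 2 Y$ ($r{\left(Y \right)} = \left(Y^{2} - 2 Y\right) + 45 = 45 + Y^{2} - 2 Y$)
$f{\left(M \right)} = -4$
$- 57 \left(r{\left(-5 \right)} f{\left(\frac{-1 - 1}{-1 + 2} \right)} - 2\right) = - 57 \left(\left(45 + \left(-5\right)^{2} - -10\right) \left(-4\right) - 2\right) = - 57 \left(\left(45 + 25 + 10\right) \left(-4\right) - 2\right) = - 57 \left(80 \left(-4\right) - 2\right) = - 57 \left(-320 - 2\right) = \left(-57\right) \left(-322\right) = 18354$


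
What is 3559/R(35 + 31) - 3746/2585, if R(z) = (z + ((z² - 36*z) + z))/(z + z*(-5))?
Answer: -9229983/20680 ≈ -446.32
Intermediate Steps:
R(z) = -(z² - 34*z)/(4*z) (R(z) = (z + (z² - 35*z))/(z - 5*z) = (z² - 34*z)/((-4*z)) = (z² - 34*z)*(-1/(4*z)) = -(z² - 34*z)/(4*z))
3559/R(35 + 31) - 3746/2585 = 3559/(17/2 - (35 + 31)/4) - 3746/2585 = 3559/(17/2 - ¼*66) - 3746*1/2585 = 3559/(17/2 - 33/2) - 3746/2585 = 3559/(-8) - 3746/2585 = 3559*(-⅛) - 3746/2585 = -3559/8 - 3746/2585 = -9229983/20680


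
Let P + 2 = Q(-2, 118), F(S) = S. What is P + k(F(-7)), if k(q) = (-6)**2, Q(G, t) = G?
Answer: 32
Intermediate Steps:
P = -4 (P = -2 - 2 = -4)
k(q) = 36
P + k(F(-7)) = -4 + 36 = 32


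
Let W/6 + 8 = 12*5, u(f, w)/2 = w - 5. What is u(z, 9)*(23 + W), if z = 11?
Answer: 2680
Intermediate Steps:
u(f, w) = -10 + 2*w (u(f, w) = 2*(w - 5) = 2*(-5 + w) = -10 + 2*w)
W = 312 (W = -48 + 6*(12*5) = -48 + 6*60 = -48 + 360 = 312)
u(z, 9)*(23 + W) = (-10 + 2*9)*(23 + 312) = (-10 + 18)*335 = 8*335 = 2680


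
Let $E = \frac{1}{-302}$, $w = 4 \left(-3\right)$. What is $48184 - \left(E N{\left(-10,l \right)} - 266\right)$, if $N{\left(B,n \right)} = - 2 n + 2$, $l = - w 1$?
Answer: $\frac{7315939}{151} \approx 48450.0$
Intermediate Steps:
$w = -12$
$E = - \frac{1}{302} \approx -0.0033113$
$l = 12$ ($l = \left(-1\right) \left(-12\right) 1 = 12 \cdot 1 = 12$)
$N{\left(B,n \right)} = 2 - 2 n$
$48184 - \left(E N{\left(-10,l \right)} - 266\right) = 48184 - \left(- \frac{2 - 24}{302} - 266\right) = 48184 - \left(\left(- \frac{1}{302}\right) \left(-22\right) - 266\right) = 48184 - \left(\frac{11}{151} - 266\right) = 48184 - - \frac{40155}{151} = 48184 + \frac{40155}{151} = \frac{7315939}{151}$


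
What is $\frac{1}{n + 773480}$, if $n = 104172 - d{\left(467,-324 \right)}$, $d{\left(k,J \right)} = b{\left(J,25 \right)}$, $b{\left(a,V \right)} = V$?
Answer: $\frac{1}{877627} \approx 1.1394 \cdot 10^{-6}$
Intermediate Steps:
$d{\left(k,J \right)} = 25$
$n = 104147$ ($n = 104172 - 25 = 104147$)
$\frac{1}{n + 773480} = \frac{1}{104147 + 773480} = \frac{1}{877627}$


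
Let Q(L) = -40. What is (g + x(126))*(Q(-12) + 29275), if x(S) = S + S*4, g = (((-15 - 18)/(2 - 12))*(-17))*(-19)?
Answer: 99159273/2 ≈ 4.9580e+7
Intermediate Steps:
g = 10659/10 (g = (-33/(-10)*(-17))*(-19) = (-33*(-⅒)*(-17))*(-19) = ((33/10)*(-17))*(-19) = -561/10*(-19) = 10659/10 ≈ 1065.9)
x(S) = 5*S (x(S) = S + 4*S = 5*S)
(g + x(126))*(Q(-12) + 29275) = (10659/10 + 5*126)*(-40 + 29275) = (10659/10 + 630)*29235 = (16959/10)*29235 = 99159273/2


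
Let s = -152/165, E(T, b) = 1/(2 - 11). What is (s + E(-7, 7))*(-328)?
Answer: 167608/495 ≈ 338.60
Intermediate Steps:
E(T, b) = -1/9 (E(T, b) = 1/(-9) = -1/9)
s = -152/165 (s = -152*1/165 = -152/165 ≈ -0.92121)
(s + E(-7, 7))*(-328) = (-152/165 - 1/9)*(-328) = -511/495*(-328) = 167608/495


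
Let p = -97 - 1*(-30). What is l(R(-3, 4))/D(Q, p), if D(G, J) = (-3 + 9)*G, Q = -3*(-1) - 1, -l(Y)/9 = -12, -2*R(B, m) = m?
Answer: 9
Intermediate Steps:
R(B, m) = -m/2
p = -67 (p = -97 + 30 = -67)
l(Y) = 108 (l(Y) = -9*(-12) = 108)
Q = 2 (Q = 3 - 1 = 2)
D(G, J) = 6*G
l(R(-3, 4))/D(Q, p) = 108/((6*2)) = 108/12 = 108*(1/12) = 9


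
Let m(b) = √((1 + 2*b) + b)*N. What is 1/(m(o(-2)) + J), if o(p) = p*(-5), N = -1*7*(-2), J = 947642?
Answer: 473821/449012677044 - 7*√31/449012677044 ≈ 1.0552e-6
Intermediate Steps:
N = 14 (N = -7*(-2) = 14)
o(p) = -5*p
m(b) = 14*√(1 + 3*b) (m(b) = √((1 + 2*b) + b)*14 = √(1 + 3*b)*14 = 14*√(1 + 3*b))
1/(m(o(-2)) + J) = 1/(14*√(1 + 3*(-5*(-2))) + 947642) = 1/(14*√(1 + 3*10) + 947642) = 1/(14*√(1 + 30) + 947642) = 1/(14*√31 + 947642) = 1/(947642 + 14*√31)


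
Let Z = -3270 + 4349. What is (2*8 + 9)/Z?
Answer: 25/1079 ≈ 0.023170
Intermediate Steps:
Z = 1079
(2*8 + 9)/Z = (2*8 + 9)/1079 = (16 + 9)*(1/1079) = 25*(1/1079) = 25/1079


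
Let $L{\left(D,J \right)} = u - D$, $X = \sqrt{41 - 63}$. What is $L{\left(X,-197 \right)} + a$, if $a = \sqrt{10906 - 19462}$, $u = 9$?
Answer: $9 - i \sqrt{22} + 2 i \sqrt{2139} \approx 9.0 + 87.808 i$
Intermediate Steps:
$X = i \sqrt{22}$ ($X = \sqrt{-22} = i \sqrt{22} \approx 4.6904 i$)
$L{\left(D,J \right)} = 9 - D$
$a = 2 i \sqrt{2139}$ ($a = \sqrt{-8556} = 2 i \sqrt{2139} \approx 92.499 i$)
$L{\left(X,-197 \right)} + a = \left(9 - i \sqrt{22}\right) + 2 i \sqrt{2139} = 9 - i \sqrt{22} + 2 i \sqrt{2139}$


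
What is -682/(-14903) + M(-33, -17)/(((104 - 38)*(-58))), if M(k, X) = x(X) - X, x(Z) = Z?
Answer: 682/14903 ≈ 0.045763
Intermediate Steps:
M(k, X) = 0 (M(k, X) = X - X = 0)
-682/(-14903) + M(-33, -17)/(((104 - 38)*(-58))) = -682/(-14903) + 0/(((104 - 38)*(-58))) = -682*(-1/14903) + 0/((66*(-58))) = 682/14903 + 0/(-3828) = 682/14903 + 0*(-1/3828) = 682/14903 + 0 = 682/14903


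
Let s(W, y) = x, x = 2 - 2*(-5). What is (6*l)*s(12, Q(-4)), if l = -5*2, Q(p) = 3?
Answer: -720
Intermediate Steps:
l = -10
x = 12 (x = 2 + 10 = 12)
s(W, y) = 12
(6*l)*s(12, Q(-4)) = (6*(-10))*12 = -60*12 = -720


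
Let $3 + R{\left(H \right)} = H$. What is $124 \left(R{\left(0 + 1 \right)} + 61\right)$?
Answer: $7316$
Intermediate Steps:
$R{\left(H \right)} = -3 + H$
$124 \left(R{\left(0 + 1 \right)} + 61\right) = 124 \left(\left(-3 + \left(0 + 1\right)\right) + 61\right) = 124 \left(\left(-3 + 1\right) + 61\right) = 124 \left(-2 + 61\right) = 124 \cdot 59 = 7316$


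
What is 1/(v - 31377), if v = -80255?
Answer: -1/111632 ≈ -8.9580e-6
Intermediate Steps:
1/(v - 31377) = 1/(-80255 - 31377) = 1/(-111632) = -1/111632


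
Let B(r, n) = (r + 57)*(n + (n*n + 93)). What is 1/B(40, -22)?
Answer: 1/53835 ≈ 1.8575e-5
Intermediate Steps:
B(r, n) = (57 + r)*(93 + n + n²) (B(r, n) = (57 + r)*(n + (n² + 93)) = (57 + r)*(n + (93 + n²)) = (57 + r)*(93 + n + n²))
1/B(40, -22) = 1/(5301 + 57*(-22) + 57*(-22)² + 93*40 - 22*40 + 40*(-22)²) = 1/(5301 - 1254 + 57*484 + 3720 - 880 + 40*484) = 1/(5301 - 1254 + 27588 + 3720 - 880 + 19360) = 1/53835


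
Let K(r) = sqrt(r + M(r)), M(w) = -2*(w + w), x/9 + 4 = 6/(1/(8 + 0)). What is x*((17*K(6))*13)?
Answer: 262548*I*sqrt(2) ≈ 3.713e+5*I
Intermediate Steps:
x = 396 (x = -36 + 9*(6/(1/(8 + 0))) = -36 + 9*(6/(1/8)) = -36 + 9*(6*8) = -36 + 9*48 = -36 + 432 = 396)
M(w) = -4*w
K(r) = sqrt(3)*sqrt(-r) (K(r) = sqrt(r - 4*r) = sqrt(-3*r) = sqrt(3)*sqrt(-r))
x*((17*K(6))*13) = 396*((17*(sqrt(3)*sqrt(-1*6)))*13) = 396*((17*(sqrt(3)*sqrt(-6)))*13) = 396*((17*(sqrt(3)*(I*sqrt(6))))*13) = 396*((17*(3*I*sqrt(2)))*13) = 396*((51*I*sqrt(2))*13) = 396*(663*I*sqrt(2)) = 262548*I*sqrt(2)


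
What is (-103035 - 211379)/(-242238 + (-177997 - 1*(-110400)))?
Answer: 314414/309835 ≈ 1.0148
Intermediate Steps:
(-103035 - 211379)/(-242238 + (-177997 - 1*(-110400))) = -314414/(-242238 + (-177997 + 110400)) = -314414/(-242238 - 67597) = -314414/(-309835) = -314414*(-1/309835) = 314414/309835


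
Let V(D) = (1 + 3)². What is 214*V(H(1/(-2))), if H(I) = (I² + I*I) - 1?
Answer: 3424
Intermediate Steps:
H(I) = -1 + 2*I² (H(I) = (I² + I²) - 1 = 2*I² - 1 = -1 + 2*I²)
V(D) = 16 (V(D) = 4² = 16)
214*V(H(1/(-2))) = 214*16 = 3424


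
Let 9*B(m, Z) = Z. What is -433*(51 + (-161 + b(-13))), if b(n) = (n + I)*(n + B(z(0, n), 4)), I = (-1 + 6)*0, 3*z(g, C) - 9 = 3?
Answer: -207407/9 ≈ -23045.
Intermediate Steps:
z(g, C) = 4 (z(g, C) = 3 + (1/3)*3 = 3 + 1 = 4)
B(m, Z) = Z/9
I = 0 (I = 5*0 = 0)
b(n) = n*(4/9 + n) (b(n) = (n + 0)*(n + (1/9)*4) = n*(n + 4/9) = n*(4/9 + n))
-433*(51 + (-161 + b(-13))) = -433*(51 + (-161 + (1/9)*(-13)*(4 + 9*(-13)))) = -433*(51 + (-161 + (1/9)*(-13)*(4 - 117))) = -433*(51 + (-161 + (1/9)*(-13)*(-113))) = -433*(51 + (-161 + 1469/9)) = -433*(51 + 20/9) = -433*479/9 = -207407/9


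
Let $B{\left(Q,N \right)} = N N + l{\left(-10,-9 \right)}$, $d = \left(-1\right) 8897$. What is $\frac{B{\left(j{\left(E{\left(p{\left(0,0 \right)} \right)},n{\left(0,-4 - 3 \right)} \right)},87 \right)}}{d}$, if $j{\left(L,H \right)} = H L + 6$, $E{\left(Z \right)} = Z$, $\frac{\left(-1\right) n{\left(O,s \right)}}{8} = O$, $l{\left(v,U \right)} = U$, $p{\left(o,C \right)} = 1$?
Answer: $- \frac{1080}{1271} \approx -0.84972$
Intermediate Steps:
$n{\left(O,s \right)} = - 8 O$
$d = -8897$
$j{\left(L,H \right)} = 6 + H L$
$B{\left(Q,N \right)} = -9 + N^{2}$ ($B{\left(Q,N \right)} = N N - 9 = N^{2} - 9 = -9 + N^{2}$)
$\frac{B{\left(j{\left(E{\left(p{\left(0,0 \right)} \right)},n{\left(0,-4 - 3 \right)} \right)},87 \right)}}{d} = \frac{-9 + 87^{2}}{-8897} = \left(-9 + 7569\right) \left(- \frac{1}{8897}\right) = 7560 \left(- \frac{1}{8897}\right) = - \frac{1080}{1271}$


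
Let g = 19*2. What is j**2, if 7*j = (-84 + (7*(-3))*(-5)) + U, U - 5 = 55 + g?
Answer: 289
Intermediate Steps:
g = 38
U = 98 (U = 5 + (55 + 38) = 5 + 93 = 98)
j = 17 (j = ((-84 + (7*(-3))*(-5)) + 98)/7 = ((-84 - 21*(-5)) + 98)/7 = ((-84 + 105) + 98)/7 = (21 + 98)/7 = (1/7)*119 = 17)
j**2 = 17**2 = 289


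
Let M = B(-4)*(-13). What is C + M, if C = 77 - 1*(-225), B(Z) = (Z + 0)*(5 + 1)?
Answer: 614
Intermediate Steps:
B(Z) = 6*Z (B(Z) = Z*6 = 6*Z)
C = 302 (C = 77 + 225 = 302)
M = 312 (M = (6*(-4))*(-13) = -24*(-13) = 312)
C + M = 302 + 312 = 614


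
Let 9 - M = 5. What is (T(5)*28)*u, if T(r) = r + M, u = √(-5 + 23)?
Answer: 756*√2 ≈ 1069.1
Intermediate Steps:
M = 4 (M = 9 - 1*5 = 9 - 5 = 4)
u = 3*√2 (u = √18 = 3*√2 ≈ 4.2426)
T(r) = 4 + r (T(r) = r + 4 = 4 + r)
(T(5)*28)*u = ((4 + 5)*28)*(3*√2) = (9*28)*(3*√2) = 252*(3*√2) = 756*√2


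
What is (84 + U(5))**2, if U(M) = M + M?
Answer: 8836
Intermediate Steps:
U(M) = 2*M
(84 + U(5))**2 = (84 + 2*5)**2 = (84 + 10)**2 = 94**2 = 8836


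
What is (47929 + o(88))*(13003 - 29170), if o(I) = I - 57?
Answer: -775369320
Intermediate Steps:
o(I) = -57 + I
(47929 + o(88))*(13003 - 29170) = (47929 + (-57 + 88))*(13003 - 29170) = (47929 + 31)*(-16167) = 47960*(-16167) = -775369320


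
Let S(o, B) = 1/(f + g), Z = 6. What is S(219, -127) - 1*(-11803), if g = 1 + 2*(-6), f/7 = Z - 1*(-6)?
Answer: 861620/73 ≈ 11803.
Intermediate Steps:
f = 84 (f = 7*(6 - 1*(-6)) = 7*(6 + 6) = 7*12 = 84)
g = -11 (g = 1 - 12 = -11)
S(o, B) = 1/73 (S(o, B) = 1/(84 - 11) = 1/73)
S(219, -127) - 1*(-11803) = 1/73 - 1*(-11803) = 1/73 + 11803 = 861620/73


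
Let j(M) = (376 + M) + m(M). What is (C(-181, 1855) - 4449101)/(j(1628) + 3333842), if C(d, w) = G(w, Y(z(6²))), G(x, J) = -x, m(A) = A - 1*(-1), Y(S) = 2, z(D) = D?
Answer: -4450956/3337475 ≈ -1.3336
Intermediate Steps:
m(A) = 1 + A (m(A) = A + 1 = 1 + A)
j(M) = 377 + 2*M (j(M) = (376 + M) + (1 + M) = 377 + 2*M)
C(d, w) = -w
(C(-181, 1855) - 4449101)/(j(1628) + 3333842) = (-1*1855 - 4449101)/((377 + 2*1628) + 3333842) = (-1855 - 4449101)/((377 + 3256) + 3333842) = -4450956/(3633 + 3333842) = -4450956/3337475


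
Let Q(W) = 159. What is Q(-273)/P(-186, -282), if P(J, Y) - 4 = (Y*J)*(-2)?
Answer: -159/104900 ≈ -0.0015157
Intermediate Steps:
P(J, Y) = 4 - 2*J*Y (P(J, Y) = 4 + (Y*J)*(-2) = 4 + (J*Y)*(-2) = 4 - 2*J*Y)
Q(-273)/P(-186, -282) = 159/(4 - 2*(-186)*(-282)) = 159/(4 - 104904) = 159/(-104900) = 159*(-1/104900) = -159/104900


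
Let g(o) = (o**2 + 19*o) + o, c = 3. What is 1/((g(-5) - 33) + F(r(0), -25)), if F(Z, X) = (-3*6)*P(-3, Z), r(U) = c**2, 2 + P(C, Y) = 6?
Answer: -1/180 ≈ -0.0055556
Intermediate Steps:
P(C, Y) = 4 (P(C, Y) = -2 + 6 = 4)
r(U) = 9 (r(U) = 3**2 = 9)
F(Z, X) = -72 (F(Z, X) = -3*6*4 = -18*4 = -72)
g(o) = o**2 + 20*o
1/((g(-5) - 33) + F(r(0), -25)) = 1/((-5*(20 - 5) - 33) - 72) = 1/((-5*15 - 33) - 72) = 1/((-75 - 33) - 72) = 1/(-108 - 72) = 1/(-180) = -1/180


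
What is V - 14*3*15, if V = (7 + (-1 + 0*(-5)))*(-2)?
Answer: -642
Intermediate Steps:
V = -12 (V = (7 + (-1 + 0))*(-2) = (7 - 1)*(-2) = 6*(-2) = -12)
V - 14*3*15 = -12 - 14*3*15 = -12 - 42*15 = -12 - 630 = -642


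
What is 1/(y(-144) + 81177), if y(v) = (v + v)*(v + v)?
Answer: 1/164121 ≈ 6.0931e-6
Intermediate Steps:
y(v) = 4*v**2 (y(v) = (2*v)*(2*v) = 4*v**2)
1/(y(-144) + 81177) = 1/(4*(-144)**2 + 81177) = 1/(4*20736 + 81177) = 1/(82944 + 81177) = 1/164121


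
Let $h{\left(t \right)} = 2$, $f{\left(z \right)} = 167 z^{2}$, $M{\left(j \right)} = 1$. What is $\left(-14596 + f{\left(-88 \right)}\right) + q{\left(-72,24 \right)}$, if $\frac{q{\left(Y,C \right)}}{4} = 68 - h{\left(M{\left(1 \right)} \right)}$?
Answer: $1278916$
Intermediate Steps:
$q{\left(Y,C \right)} = 264$ ($q{\left(Y,C \right)} = 4 \left(68 - 2\right) = 4 \cdot 66 = 264$)
$\left(-14596 + f{\left(-88 \right)}\right) + q{\left(-72,24 \right)} = \left(-14596 + 167 \left(-88\right)^{2}\right) + 264 = \left(-14596 + 167 \cdot 7744\right) + 264 = \left(-14596 + 1293248\right) + 264 = 1278652 + 264 = 1278916$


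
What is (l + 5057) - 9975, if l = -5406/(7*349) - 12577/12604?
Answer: -151531813931/30791572 ≈ -4921.2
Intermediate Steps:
l = -98862835/30791572 (l = -5406/2443 - 12577*1/12604 = -5406*1/2443 - 12577/12604 = -5406/2443 - 12577/12604 = -98862835/30791572 ≈ -3.2107)
(l + 5057) - 9975 = (-98862835/30791572 + 5057) - 9975 = 155614116769/30791572 - 9975 = -151531813931/30791572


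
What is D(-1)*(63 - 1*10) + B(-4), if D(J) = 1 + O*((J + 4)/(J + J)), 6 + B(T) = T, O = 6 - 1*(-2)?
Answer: -593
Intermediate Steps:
O = 8 (O = 6 + 2 = 8)
B(T) = -6 + T
D(J) = 1 + 4*(4 + J)/J (D(J) = 1 + 8*((J + 4)/(J + J)) = 1 + 8*((4 + J)/((2*J))) = 1 + 8*((4 + J)*(1/(2*J))) = 1 + 8*((4 + J)/(2*J)) = 1 + 4*(4 + J)/J)
D(-1)*(63 - 1*10) + B(-4) = (5 + 16/(-1))*(63 - 1*10) + (-6 - 4) = (5 + 16*(-1))*(63 - 10) - 10 = (5 - 16)*53 - 10 = -11*53 - 10 = -583 - 10 = -593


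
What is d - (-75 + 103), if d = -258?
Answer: -286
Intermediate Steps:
d - (-75 + 103) = -258 - (-75 + 103) = -258 - 1*28 = -258 - 28 = -286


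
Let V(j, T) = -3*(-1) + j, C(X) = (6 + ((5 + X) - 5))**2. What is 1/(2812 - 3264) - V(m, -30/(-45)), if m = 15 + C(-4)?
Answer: -9945/452 ≈ -22.002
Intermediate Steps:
C(X) = (6 + X)**2
m = 19 (m = 15 + (6 - 4)**2 = 15 + 2**2 = 15 + 4 = 19)
V(j, T) = 3 + j
1/(2812 - 3264) - V(m, -30/(-45)) = 1/(2812 - 3264) - (3 + 19) = 1/(-452) - 1*22 = -1/452 - 22 = -9945/452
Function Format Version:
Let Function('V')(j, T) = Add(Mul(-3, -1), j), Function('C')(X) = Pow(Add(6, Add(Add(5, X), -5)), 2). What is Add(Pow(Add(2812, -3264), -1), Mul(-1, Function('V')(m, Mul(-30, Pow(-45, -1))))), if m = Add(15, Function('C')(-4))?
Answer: Rational(-9945, 452) ≈ -22.002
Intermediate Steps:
Function('C')(X) = Pow(Add(6, X), 2)
m = 19 (m = Add(15, Pow(Add(6, -4), 2)) = Add(15, Pow(2, 2)) = Add(15, 4) = 19)
Function('V')(j, T) = Add(3, j)
Add(Pow(Add(2812, -3264), -1), Mul(-1, Function('V')(m, Mul(-30, Pow(-45, -1))))) = Add(Pow(Add(2812, -3264), -1), Mul(-1, Add(3, 19))) = Add(Pow(-452, -1), Mul(-1, 22)) = Add(Rational(-1, 452), -22) = Rational(-9945, 452)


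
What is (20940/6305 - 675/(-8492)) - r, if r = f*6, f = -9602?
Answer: 616969447815/10708412 ≈ 57615.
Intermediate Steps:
r = -57612 (r = -9602*6 = -57612)
(20940/6305 - 675/(-8492)) - r = (20940/6305 - 675/(-8492)) - 1*(-57612) = (20940*(1/6305) - 675*(-1/8492)) + 57612 = (4188/1261 + 675/8492) + 57612 = 36415671/10708412 + 57612 = 616969447815/10708412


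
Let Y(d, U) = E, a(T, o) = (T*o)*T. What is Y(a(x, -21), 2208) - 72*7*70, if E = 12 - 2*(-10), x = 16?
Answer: -35248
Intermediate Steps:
a(T, o) = o*T²
E = 32 (E = 12 + 20 = 32)
Y(d, U) = 32
Y(a(x, -21), 2208) - 72*7*70 = 32 - 72*7*70 = 32 - 504*70 = 32 - 35280 = -35248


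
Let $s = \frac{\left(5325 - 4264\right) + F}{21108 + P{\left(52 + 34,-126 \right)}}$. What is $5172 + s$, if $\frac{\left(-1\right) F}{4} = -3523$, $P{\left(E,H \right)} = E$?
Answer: $\frac{109630521}{21194} \approx 5172.7$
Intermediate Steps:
$F = 14092$ ($F = \left(-4\right) \left(-3523\right) = 14092$)
$s = \frac{15153}{21194}$ ($s = \frac{\left(5325 - 4264\right) + 14092}{21108 + \left(52 + 34\right)} = \frac{\left(5325 - 4264\right) + 14092}{21108 + 86} = \frac{1061 + 14092}{21194} = 15153 \cdot \frac{1}{21194} = \frac{15153}{21194} \approx 0.71497$)
$5172 + s = 5172 + \frac{15153}{21194} = \frac{109630521}{21194}$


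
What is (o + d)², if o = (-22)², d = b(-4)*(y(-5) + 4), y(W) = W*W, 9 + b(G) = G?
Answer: 11449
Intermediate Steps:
b(G) = -9 + G
y(W) = W²
d = -377 (d = (-9 - 4)*((-5)² + 4) = -13*(25 + 4) = -13*29 = -377)
o = 484
(o + d)² = (484 - 377)² = 107² = 11449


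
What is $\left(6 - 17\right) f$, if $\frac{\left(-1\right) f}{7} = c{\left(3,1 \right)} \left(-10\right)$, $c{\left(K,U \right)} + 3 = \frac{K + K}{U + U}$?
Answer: $0$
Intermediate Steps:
$c{\left(K,U \right)} = -3 + \frac{K}{U}$ ($c{\left(K,U \right)} = -3 + \frac{K + K}{U + U} = -3 + \frac{2 K}{2 U} = -3 + 2 K \frac{1}{2 U} = -3 + \frac{K}{U}$)
$f = 0$ ($f = - 7 \left(-3 + \frac{3}{1}\right) \left(-10\right) = - 7 \left(-3 + 3 \cdot 1\right) \left(-10\right) = - 7 \left(-3 + 3\right) \left(-10\right) = - 7 \cdot 0 \left(-10\right) = \left(-7\right) 0 = 0$)
$\left(6 - 17\right) f = \left(6 - 17\right) 0 = \left(-11\right) 0 = 0$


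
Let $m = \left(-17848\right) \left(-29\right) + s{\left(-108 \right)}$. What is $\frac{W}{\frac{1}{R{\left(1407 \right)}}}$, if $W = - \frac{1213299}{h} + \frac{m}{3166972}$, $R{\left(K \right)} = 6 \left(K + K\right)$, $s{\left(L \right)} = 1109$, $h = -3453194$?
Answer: $\frac{60354505677123}{6939193343} \approx 8697.6$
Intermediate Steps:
$R{\left(K \right)} = 12 K$ ($R{\left(K \right)} = 6 \cdot 2 K = 12 K$)
$m = 518701$ ($m = \left(-17848\right) \left(-29\right) + 1109 = 517592 + 1109 = 518701$)
$W = \frac{14298627263}{27756773372}$ ($W = - \frac{1213299}{-3453194} + \frac{518701}{3166972} = \left(-1213299\right) \left(- \frac{1}{3453194}\right) + 518701 \cdot \frac{1}{3166972} = \frac{1213299}{3453194} + \frac{2633}{16076} = \frac{14298627263}{27756773372} \approx 0.51514$)
$\frac{W}{\frac{1}{R{\left(1407 \right)}}} = \frac{14298627263}{27756773372 \frac{1}{12 \cdot 1407}} = \frac{14298627263}{27756773372 \cdot \frac{1}{16884}} = \frac{14298627263 \frac{1}{\frac{1}{16884}}}{27756773372} = \frac{14298627263}{27756773372} \cdot 16884 = \frac{60354505677123}{6939193343}$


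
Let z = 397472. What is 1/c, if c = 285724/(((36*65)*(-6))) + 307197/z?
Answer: -697563360/13656780481 ≈ -0.051078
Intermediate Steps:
c = -13656780481/697563360 (c = 285724/(((36*65)*(-6))) + 307197/397472 = 285724/((2340*(-6))) + 307197*(1/397472) = 285724/(-14040) + 307197/397472 = 285724*(-1/14040) + 307197/397472 = -71431/3510 + 307197/397472 = -13656780481/697563360 ≈ -19.578)
1/c = 1/(-13656780481/697563360) = -697563360/13656780481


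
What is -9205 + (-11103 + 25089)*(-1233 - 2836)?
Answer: -56918239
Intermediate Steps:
-9205 + (-11103 + 25089)*(-1233 - 2836) = -9205 + 13986*(-4069) = -9205 - 56909034 = -56918239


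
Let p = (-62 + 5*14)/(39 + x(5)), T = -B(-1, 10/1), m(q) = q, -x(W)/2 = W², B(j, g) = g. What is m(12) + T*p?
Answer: 212/11 ≈ 19.273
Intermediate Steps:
x(W) = -2*W²
T = -10 (T = -10/1 = -10 ≈ -10.000)
p = -8/11 (p = (-62 + 5*14)/(39 - 2*5²) = (-62 + 70)/(39 - 2*25) = 8/(39 - 50) = 8/(-11) = 8*(-1/11) = -8/11 ≈ -0.72727)
m(12) + T*p = 12 - 10*(-8/11) = 12 + 80/11 = 212/11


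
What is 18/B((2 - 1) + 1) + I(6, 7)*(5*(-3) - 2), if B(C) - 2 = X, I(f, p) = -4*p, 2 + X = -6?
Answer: 473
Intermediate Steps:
X = -8 (X = -2 - 6 = -8)
B(C) = -6 (B(C) = 2 - 8 = -6)
18/B((2 - 1) + 1) + I(6, 7)*(5*(-3) - 2) = 18/(-6) + (-4*7)*(5*(-3) - 2) = 18*(-1/6) - 28*(-15 - 2) = -3 - 28*(-17) = -3 + 476 = 473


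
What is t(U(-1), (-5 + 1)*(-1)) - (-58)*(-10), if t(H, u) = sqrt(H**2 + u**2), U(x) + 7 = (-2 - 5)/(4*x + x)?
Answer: -580 + 4*sqrt(74)/5 ≈ -573.12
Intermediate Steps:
U(x) = -7 - 7/(5*x) (U(x) = -7 + (-2 - 5)/(4*x + x) = -7 - 7*1/(5*x) = -7 - 7/(5*x))
t(U(-1), (-5 + 1)*(-1)) - (-58)*(-10) = sqrt((-7 - 7/5/(-1))**2 + ((-5 + 1)*(-1))**2) - (-58)*(-10) = sqrt((-7 - 7/5*(-1))**2 + (-4*(-1))**2) - 1*580 = sqrt((-7 + 7/5)**2 + 4**2) - 580 = sqrt((-28/5)**2 + 16) - 580 = sqrt(784/25 + 16) - 580 = sqrt(1184/25) - 580 = 4*sqrt(74)/5 - 580 = -580 + 4*sqrt(74)/5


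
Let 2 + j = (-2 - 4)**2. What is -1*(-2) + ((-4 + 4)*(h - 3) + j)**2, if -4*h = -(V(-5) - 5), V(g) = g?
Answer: 1158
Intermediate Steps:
h = -5/2 (h = -(-1)*(-5 - 5)/4 = -(-1)*(-10)/4 = -1/4*10 = -5/2 ≈ -2.5000)
j = 34 (j = -2 + (-2 - 4)**2 = -2 + (-6)**2 = -2 + 36 = 34)
-1*(-2) + ((-4 + 4)*(h - 3) + j)**2 = -1*(-2) + ((-4 + 4)*(-5/2 - 3) + 34)**2 = 2 + (0*(-11/2) + 34)**2 = 2 + (0 + 34)**2 = 2 + 34**2 = 2 + 1156 = 1158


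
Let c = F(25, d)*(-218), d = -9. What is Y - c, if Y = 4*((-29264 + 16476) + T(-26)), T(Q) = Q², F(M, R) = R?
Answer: -50410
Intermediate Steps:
c = 1962 (c = -9*(-218) = 1962)
Y = -48448 (Y = 4*((-29264 + 16476) + (-26)²) = 4*(-12788 + 676) = 4*(-12112) = -48448)
Y - c = -48448 - 1*1962 = -48448 - 1962 = -50410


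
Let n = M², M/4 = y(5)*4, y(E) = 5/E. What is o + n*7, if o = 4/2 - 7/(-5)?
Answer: 8977/5 ≈ 1795.4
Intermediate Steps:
M = 16 (M = 4*((5/5)*4) = 4*((5*(⅕))*4) = 4*(1*4) = 4*4 = 16)
o = 17/5 (o = 4*(½) - 7*(-⅕) = 2 + 7/5 = 17/5 ≈ 3.4000)
n = 256 (n = 16² = 256)
o + n*7 = 17/5 + 256*7 = 17/5 + 1792 = 8977/5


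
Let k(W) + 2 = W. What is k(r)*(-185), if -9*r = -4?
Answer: 2590/9 ≈ 287.78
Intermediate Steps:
r = 4/9 (r = -⅑*(-4) = 4/9 ≈ 0.44444)
k(W) = -2 + W
k(r)*(-185) = (-2 + 4/9)*(-185) = -14/9*(-185) = 2590/9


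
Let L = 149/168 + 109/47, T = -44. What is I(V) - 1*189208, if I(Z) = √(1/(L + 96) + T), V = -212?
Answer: -189208 + 2*I*√6748135715777/783331 ≈ -1.8921e+5 + 6.6325*I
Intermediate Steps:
L = 25315/7896 (L = 149*(1/168) + 109*(1/47) = 149/168 + 109/47 = 25315/7896 ≈ 3.2061)
I(Z) = 2*I*√6748135715777/783331 (I(Z) = √(1/(25315/7896 + 96) - 44) = √(1/(783331/7896) - 44) = √(7896/783331 - 44) = √(-34458668/783331) = 2*I*√6748135715777/783331)
I(V) - 1*189208 = 2*I*√6748135715777/783331 - 1*189208 = 2*I*√6748135715777/783331 - 189208 = -189208 + 2*I*√6748135715777/783331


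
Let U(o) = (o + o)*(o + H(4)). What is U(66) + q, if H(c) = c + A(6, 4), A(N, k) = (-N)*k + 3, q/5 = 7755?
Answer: 45243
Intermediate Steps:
q = 38775 (q = 5*7755 = 38775)
A(N, k) = 3 - N*k (A(N, k) = -N*k + 3 = 3 - N*k)
H(c) = -21 + c (H(c) = c + (3 - 1*6*4) = c + (3 - 24) = c - 21 = -21 + c)
U(o) = 2*o*(-17 + o) (U(o) = (o + o)*(o + (-21 + 4)) = (2*o)*(o - 17) = (2*o)*(-17 + o) = 2*o*(-17 + o))
U(66) + q = 2*66*(-17 + 66) + 38775 = 2*66*49 + 38775 = 6468 + 38775 = 45243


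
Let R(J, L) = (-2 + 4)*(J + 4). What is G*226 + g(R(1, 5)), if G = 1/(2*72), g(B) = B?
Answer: 833/72 ≈ 11.569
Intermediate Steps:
R(J, L) = 8 + 2*J (R(J, L) = 2*(4 + J) = 8 + 2*J)
G = 1/144 ≈ 0.0069444
G*226 + g(R(1, 5)) = (1/144)*226 + (8 + 2*1) = 113/72 + (8 + 2) = 113/72 + 10 = 833/72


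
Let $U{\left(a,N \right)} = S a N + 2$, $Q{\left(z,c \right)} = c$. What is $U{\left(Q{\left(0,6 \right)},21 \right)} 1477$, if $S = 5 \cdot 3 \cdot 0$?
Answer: $2954$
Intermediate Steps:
$S = 0$ ($S = 15 \cdot 0 = 0$)
$U{\left(a,N \right)} = 2$ ($U{\left(a,N \right)} = 0 a N + 2 = 0 N + 2 = 0 + 2 = 2$)
$U{\left(Q{\left(0,6 \right)},21 \right)} 1477 = 2 \cdot 1477 = 2954$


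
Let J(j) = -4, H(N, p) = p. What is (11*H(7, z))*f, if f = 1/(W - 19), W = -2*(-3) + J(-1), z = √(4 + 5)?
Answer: -33/17 ≈ -1.9412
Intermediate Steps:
z = 3 (z = √9 = 3)
W = 2 (W = -2*(-3) - 4 = 6 - 4 = 2)
f = -1/17 (f = 1/(2 - 19) = 1/(-17) = -1/17 ≈ -0.058824)
(11*H(7, z))*f = (11*3)*(-1/17) = 33*(-1/17) = -33/17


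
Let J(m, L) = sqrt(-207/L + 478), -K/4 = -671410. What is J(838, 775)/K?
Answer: sqrt(11477533)/416274200 ≈ 8.1385e-6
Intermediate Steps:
K = 2685640 (K = -4*(-671410) = 2685640)
J(m, L) = sqrt(478 - 207/L)
J(838, 775)/K = sqrt(478 - 207/775)/2685640 = sqrt(478 - 207*1/775)*(1/2685640) = sqrt(478 - 207/775)*(1/2685640) = sqrt(370243/775)*(1/2685640) = (sqrt(11477533)/155)*(1/2685640) = sqrt(11477533)/416274200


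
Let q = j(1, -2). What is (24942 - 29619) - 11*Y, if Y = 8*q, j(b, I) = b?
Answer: -4765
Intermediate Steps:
q = 1
Y = 8 (Y = 8*1 = 8)
(24942 - 29619) - 11*Y = (24942 - 29619) - 11*8 = -4677 - 88 = -4765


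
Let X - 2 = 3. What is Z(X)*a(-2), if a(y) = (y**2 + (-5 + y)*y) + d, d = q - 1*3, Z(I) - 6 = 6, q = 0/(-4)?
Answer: 180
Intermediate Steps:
q = 0 (q = 0*(-1/4) = 0)
X = 5 (X = 2 + 3 = 5)
Z(I) = 12 (Z(I) = 6 + 6 = 12)
d = -3 (d = 0 - 1*3 = 0 - 3 = -3)
a(y) = -3 + y**2 + y*(-5 + y) (a(y) = (y**2 + (-5 + y)*y) - 3 = (y**2 + y*(-5 + y)) - 3 = -3 + y**2 + y*(-5 + y))
Z(X)*a(-2) = 12*(-3 - 5*(-2) + 2*(-2)**2) = 12*(-3 + 10 + 2*4) = 12*(-3 + 10 + 8) = 12*15 = 180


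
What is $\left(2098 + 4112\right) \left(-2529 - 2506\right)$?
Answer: $-31267350$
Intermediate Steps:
$\left(2098 + 4112\right) \left(-2529 - 2506\right) = 6210 \left(-2529 - 2506\right) = 6210 \left(-5035\right) = -31267350$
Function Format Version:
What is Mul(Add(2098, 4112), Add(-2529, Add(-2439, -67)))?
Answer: -31267350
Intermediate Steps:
Mul(Add(2098, 4112), Add(-2529, Add(-2439, -67))) = Mul(6210, Add(-2529, -2506)) = Mul(6210, -5035) = -31267350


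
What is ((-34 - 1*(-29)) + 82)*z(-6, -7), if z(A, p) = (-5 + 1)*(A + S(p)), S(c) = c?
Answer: 4004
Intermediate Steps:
z(A, p) = -4*A - 4*p (z(A, p) = (-5 + 1)*(A + p) = -4*(A + p) = -4*A - 4*p)
((-34 - 1*(-29)) + 82)*z(-6, -7) = ((-34 - 1*(-29)) + 82)*(-4*(-6) - 4*(-7)) = ((-34 + 29) + 82)*(24 + 28) = (-5 + 82)*52 = 77*52 = 4004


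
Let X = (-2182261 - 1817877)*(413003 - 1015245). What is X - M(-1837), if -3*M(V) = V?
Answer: 7227153326351/3 ≈ 2.4090e+12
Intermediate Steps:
M(V) = -V/3
X = 2409051109396 (X = -4000138*(-602242) = 2409051109396)
X - M(-1837) = 2409051109396 - (-1)*(-1837)/3 = 2409051109396 - 1*1837/3 = 2409051109396 - 1837/3 = 7227153326351/3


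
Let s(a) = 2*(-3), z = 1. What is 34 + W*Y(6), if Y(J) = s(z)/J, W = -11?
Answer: 45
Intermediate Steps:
s(a) = -6
Y(J) = -6/J
34 + W*Y(6) = 34 - (-66)/6 = 34 - 11*(-1) = 34 + 11 = 45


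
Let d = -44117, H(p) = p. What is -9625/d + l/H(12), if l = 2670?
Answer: 19651315/88234 ≈ 222.72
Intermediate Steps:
-9625/d + l/H(12) = -9625/(-44117) + 2670/12 = -9625*(-1/44117) + 2670*(1/12) = 9625/44117 + 445/2 = 19651315/88234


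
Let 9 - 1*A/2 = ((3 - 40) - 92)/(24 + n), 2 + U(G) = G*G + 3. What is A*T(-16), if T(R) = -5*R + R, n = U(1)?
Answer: 23232/13 ≈ 1787.1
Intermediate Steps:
U(G) = 1 + G² (U(G) = -2 + (G*G + 3) = -2 + (G² + 3) = -2 + (3 + G²) = 1 + G²)
n = 2 (n = 1 + 1² = 1 + 1 = 2)
T(R) = -4*R
A = 363/13 (A = 18 - 2*((3 - 40) - 92)/(24 + 2) = 18 - 2*(-37 - 92)/26 = 18 - (-258)/26 = 18 - 2*(-129/26) = 18 + 129/13 = 363/13 ≈ 27.923)
A*T(-16) = 363*(-4*(-16))/13 = (363/13)*64 = 23232/13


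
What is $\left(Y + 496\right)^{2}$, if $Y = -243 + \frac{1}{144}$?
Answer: $\frac{1327363489}{20736} \approx 64013.0$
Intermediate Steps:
$Y = - \frac{34991}{144}$ ($Y = -243 + \frac{1}{144} = - \frac{34991}{144} \approx -242.99$)
$\left(Y + 496\right)^{2} = \left(- \frac{34991}{144} + 496\right)^{2} = \left(\frac{36433}{144}\right)^{2} = \frac{1327363489}{20736}$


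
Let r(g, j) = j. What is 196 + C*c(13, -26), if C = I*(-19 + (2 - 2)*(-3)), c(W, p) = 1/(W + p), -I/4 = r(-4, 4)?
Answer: 2244/13 ≈ 172.62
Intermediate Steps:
I = -16 (I = -4*4 = -16)
C = 304 (C = -16*(-19 + (2 - 2)*(-3)) = -16*(-19 + 0*(-3)) = -16*(-19 + 0) = -16*(-19) = 304)
196 + C*c(13, -26) = 196 + 304/(13 - 26) = 196 + 304/(-13) = 196 + 304*(-1/13) = 196 - 304/13 = 2244/13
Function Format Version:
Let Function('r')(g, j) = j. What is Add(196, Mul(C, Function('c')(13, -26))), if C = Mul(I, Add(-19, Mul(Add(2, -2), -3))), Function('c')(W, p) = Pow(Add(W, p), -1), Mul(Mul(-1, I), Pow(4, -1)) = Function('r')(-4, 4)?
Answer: Rational(2244, 13) ≈ 172.62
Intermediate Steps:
I = -16 (I = Mul(-4, 4) = -16)
C = 304 (C = Mul(-16, Add(-19, Mul(Add(2, -2), -3))) = Mul(-16, Add(-19, Mul(0, -3))) = Mul(-16, Add(-19, 0)) = Mul(-16, -19) = 304)
Add(196, Mul(C, Function('c')(13, -26))) = Add(196, Mul(304, Pow(Add(13, -26), -1))) = Add(196, Mul(304, Pow(-13, -1))) = Add(196, Mul(304, Rational(-1, 13))) = Add(196, Rational(-304, 13)) = Rational(2244, 13)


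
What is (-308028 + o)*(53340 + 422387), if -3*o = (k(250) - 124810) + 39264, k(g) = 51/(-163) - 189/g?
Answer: -16255772339143561/122250 ≈ -1.3297e+11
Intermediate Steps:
k(g) = -51/163 - 189/g (k(g) = 51*(-1/163) - 189/g = -51/163 - 189/g)
o = 3486043057/122250 (o = -(((-51/163 - 189/250) - 124810) + 39264)/3 = -((-43557/40750 - 124810) + 39264)/3 = -(-5086051057/40750 + 39264)/3 = -⅓*(-3486043057/40750) = 3486043057/122250 ≈ 28516.)
(-308028 + o)*(53340 + 422387) = (-308028 + 3486043057/122250)*(53340 + 422387) = -34170379943/122250*475727 = -16255772339143561/122250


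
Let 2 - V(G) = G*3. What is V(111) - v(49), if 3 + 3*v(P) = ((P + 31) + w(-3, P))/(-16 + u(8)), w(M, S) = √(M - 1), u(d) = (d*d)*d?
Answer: -30695/93 - I/744 ≈ -330.05 - 0.0013441*I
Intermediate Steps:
V(G) = 2 - 3*G (V(G) = 2 - G*3 = 2 - 3*G)
u(d) = d³ (u(d) = d²*d = d³)
w(M, S) = √(-1 + M)
v(P) = -47/48 + I/744 + P/1488 (v(P) = -1 + (((P + 31) + √(-1 - 3))/(-16 + 8³))/3 = -1 + (((31 + P) + √(-4))/(-16 + 512))/3 = -1 + (((31 + P) + 2*I)/496)/3 = -1 + ((31 + P + 2*I)*(1/496))/3 = -1 + (1/16 + I/248 + P/496)/3 = -1 + (1/48 + I/744 + P/1488) = -47/48 + I/744 + P/1488)
V(111) - v(49) = (2 - 3*111) - (-47/48 + I/744 + (1/1488)*49) = (2 - 333) - (-47/48 + I/744 + 49/1488) = -331 - (-88/93 + I/744) = -331 + (88/93 - I/744) = -30695/93 - I/744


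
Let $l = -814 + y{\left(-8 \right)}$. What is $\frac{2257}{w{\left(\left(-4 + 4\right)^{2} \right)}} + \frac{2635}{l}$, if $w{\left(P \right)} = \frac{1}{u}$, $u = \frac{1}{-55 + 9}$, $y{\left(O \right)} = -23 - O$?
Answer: $- \frac{1992263}{38134} \approx -52.244$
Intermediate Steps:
$u = - \frac{1}{46}$ ($u = \frac{1}{-46} = - \frac{1}{46} \approx -0.021739$)
$l = -829$ ($l = -814 - 15 = -829$)
$w{\left(P \right)} = -46$ ($w{\left(P \right)} = \frac{1}{- \frac{1}{46}} = -46$)
$\frac{2257}{w{\left(\left(-4 + 4\right)^{2} \right)}} + \frac{2635}{l} = \frac{2257}{-46} + \frac{2635}{-829} = 2257 \left(- \frac{1}{46}\right) + 2635 \left(- \frac{1}{829}\right) = - \frac{2257}{46} - \frac{2635}{829} = - \frac{1992263}{38134}$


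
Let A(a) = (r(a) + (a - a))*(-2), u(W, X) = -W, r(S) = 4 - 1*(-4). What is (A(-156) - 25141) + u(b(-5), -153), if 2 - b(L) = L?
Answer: -25164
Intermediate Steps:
r(S) = 8 (r(S) = 4 + 4 = 8)
b(L) = 2 - L
A(a) = -16 (A(a) = (8 + (a - a))*(-2) = (8 + 0)*(-2) = 8*(-2) = -16)
(A(-156) - 25141) + u(b(-5), -153) = (-16 - 25141) - (2 - 1*(-5)) = -25157 - (2 + 5) = -25157 - 1*7 = -25157 - 7 = -25164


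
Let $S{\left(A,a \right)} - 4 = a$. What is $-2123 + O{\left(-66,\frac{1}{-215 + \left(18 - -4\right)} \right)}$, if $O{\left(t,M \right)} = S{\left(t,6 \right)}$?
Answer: $-2113$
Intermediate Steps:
$S{\left(A,a \right)} = 4 + a$
$O{\left(t,M \right)} = 10$ ($O{\left(t,M \right)} = 4 + 6 = 10$)
$-2123 + O{\left(-66,\frac{1}{-215 + \left(18 - -4\right)} \right)} = -2123 + 10 = -2113$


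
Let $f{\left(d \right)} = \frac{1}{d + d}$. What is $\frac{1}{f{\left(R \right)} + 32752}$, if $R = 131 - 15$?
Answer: $\frac{232}{7598465} \approx 3.0532 \cdot 10^{-5}$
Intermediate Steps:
$R = 116$ ($R = 131 - 15 = 116$)
$f{\left(d \right)} = \frac{1}{2 d}$
$\frac{1}{f{\left(R \right)} + 32752} = \frac{1}{\frac{1}{2 \cdot 116} + 32752} = \frac{1}{\frac{1}{2} \cdot \frac{1}{116} + 32752} = \frac{1}{\frac{1}{232} + 32752} = \frac{1}{\frac{7598465}{232}} = \frac{232}{7598465}$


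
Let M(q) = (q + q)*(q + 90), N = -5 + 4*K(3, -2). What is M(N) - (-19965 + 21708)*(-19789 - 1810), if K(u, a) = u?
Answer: 37648415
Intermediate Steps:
N = 7 (N = -5 + 4*3 = -5 + 12 = 7)
M(q) = 2*q*(90 + q) (M(q) = (2*q)*(90 + q) = 2*q*(90 + q))
M(N) - (-19965 + 21708)*(-19789 - 1810) = 2*7*(90 + 7) - (-19965 + 21708)*(-19789 - 1810) = 2*7*97 - 1743*(-21599) = 1358 - 1*(-37647057) = 1358 + 37647057 = 37648415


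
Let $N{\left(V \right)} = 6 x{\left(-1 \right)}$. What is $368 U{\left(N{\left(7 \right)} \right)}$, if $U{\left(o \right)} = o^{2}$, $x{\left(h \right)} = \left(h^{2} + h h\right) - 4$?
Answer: $52992$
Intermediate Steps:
$x{\left(h \right)} = -4 + 2 h^{2}$ ($x{\left(h \right)} = \left(h^{2} + h^{2}\right) - 4 = 2 h^{2} - 4 = -4 + 2 h^{2}$)
$N{\left(V \right)} = -12$ ($N{\left(V \right)} = 6 \left(-4 + 2 \left(-1\right)^{2}\right) = 6 \left(-4 + 2 \cdot 1\right) = 6 \left(-4 + 2\right) = 6 \left(-2\right) = -12$)
$368 U{\left(N{\left(7 \right)} \right)} = 368 \left(-12\right)^{2} = 368 \cdot 144 = 52992$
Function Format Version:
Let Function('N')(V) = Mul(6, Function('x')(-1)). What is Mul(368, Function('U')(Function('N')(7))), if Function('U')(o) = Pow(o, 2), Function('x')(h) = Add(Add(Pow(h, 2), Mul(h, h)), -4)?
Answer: 52992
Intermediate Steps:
Function('x')(h) = Add(-4, Mul(2, Pow(h, 2))) (Function('x')(h) = Add(Add(Pow(h, 2), Pow(h, 2)), -4) = Add(Mul(2, Pow(h, 2)), -4) = Add(-4, Mul(2, Pow(h, 2))))
Function('N')(V) = -12 (Function('N')(V) = Mul(6, Add(-4, Mul(2, Pow(-1, 2)))) = Mul(6, Add(-4, Mul(2, 1))) = Mul(6, Add(-4, 2)) = Mul(6, -2) = -12)
Mul(368, Function('U')(Function('N')(7))) = Mul(368, Pow(-12, 2)) = Mul(368, 144) = 52992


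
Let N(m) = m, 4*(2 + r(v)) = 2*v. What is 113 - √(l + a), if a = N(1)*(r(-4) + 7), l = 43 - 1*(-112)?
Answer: 113 - √158 ≈ 100.43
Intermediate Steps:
l = 155 (l = 43 + 112 = 155)
r(v) = -2 + v/2 (r(v) = -2 + (2*v)/4 = -2 + v/2)
a = 3 (a = 1*((-2 + (½)*(-4)) + 7) = 1*((-2 - 2) + 7) = 1*(-4 + 7) = 1*3 = 3)
113 - √(l + a) = 113 - √(155 + 3) = 113 - √158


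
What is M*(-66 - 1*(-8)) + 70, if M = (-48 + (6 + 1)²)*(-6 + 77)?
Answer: -4048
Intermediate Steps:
M = 71 (M = (-48 + 7²)*71 = (-48 + 49)*71 = 1*71 = 71)
M*(-66 - 1*(-8)) + 70 = 71*(-66 - 1*(-8)) + 70 = 71*(-66 + 8) + 70 = 71*(-58) + 70 = -4118 + 70 = -4048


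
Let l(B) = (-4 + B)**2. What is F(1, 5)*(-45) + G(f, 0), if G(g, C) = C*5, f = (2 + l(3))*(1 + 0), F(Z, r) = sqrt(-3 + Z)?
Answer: -45*I*sqrt(2) ≈ -63.64*I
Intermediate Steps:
f = 3 (f = (2 + (-4 + 3)**2)*(1 + 0) = (2 + (-1)**2)*1 = (2 + 1)*1 = 3*1 = 3)
G(g, C) = 5*C
F(1, 5)*(-45) + G(f, 0) = sqrt(-3 + 1)*(-45) + 5*0 = sqrt(-2)*(-45) + 0 = (I*sqrt(2))*(-45) + 0 = -45*I*sqrt(2) + 0 = -45*I*sqrt(2)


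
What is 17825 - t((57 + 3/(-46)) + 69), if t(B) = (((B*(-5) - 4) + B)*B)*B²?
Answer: 1135158993831923/1119364 ≈ 1.0141e+9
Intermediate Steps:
t(B) = B³*(-4 - 4*B) (t(B) = (((-5*B - 4) + B)*B)*B² = (((-4 - 5*B) + B)*B)*B² = ((-4 - 4*B)*B)*B² = (B*(-4 - 4*B))*B² = B³*(-4 - 4*B))
17825 - t((57 + 3/(-46)) + 69) = 17825 - 4*((57 + 3/(-46)) + 69)³*(-1 - ((57 + 3/(-46)) + 69)) = 17825 - 4*((57 + 3*(-1/46)) + 69)³*(-1 - ((57 + 3*(-1/46)) + 69)) = 17825 - 4*((57 - 3/46) + 69)³*(-1 - ((57 - 3/46) + 69)) = 17825 - 4*(2619/46 + 69)³*(-1 - (2619/46 + 69)) = 17825 - 4*(5793/46)³*(-1 - 1*5793/46) = 17825 - 4*194406412257*(-1 - 5793/46)/97336 = 17825 - 4*194406412257*(-5839)/(97336*46) = 17825 - 1*(-1135139041168623/1119364) = 17825 + 1135139041168623/1119364 = 1135158993831923/1119364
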